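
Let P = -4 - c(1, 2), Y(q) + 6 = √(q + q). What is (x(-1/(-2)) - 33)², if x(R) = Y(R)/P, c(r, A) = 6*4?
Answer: 844561/784 ≈ 1077.2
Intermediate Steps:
c(r, A) = 24
Y(q) = -6 + √2*√q (Y(q) = -6 + √(q + q) = -6 + √(2*q) = -6 + √2*√q)
P = -28 (P = -4 - 1*24 = -4 - 24 = -28)
x(R) = 3/14 - √2*√R/28 (x(R) = (-6 + √2*√R)/(-28) = (-6 + √2*√R)*(-1/28) = 3/14 - √2*√R/28)
(x(-1/(-2)) - 33)² = ((3/14 - √2*√(-1/(-2))/28) - 33)² = ((3/14 - √2*√(-1*(-½))/28) - 33)² = ((3/14 - √2*√(½)/28) - 33)² = ((3/14 - √2*√2/2/28) - 33)² = ((3/14 - 1/28) - 33)² = (5/28 - 33)² = (-919/28)² = 844561/784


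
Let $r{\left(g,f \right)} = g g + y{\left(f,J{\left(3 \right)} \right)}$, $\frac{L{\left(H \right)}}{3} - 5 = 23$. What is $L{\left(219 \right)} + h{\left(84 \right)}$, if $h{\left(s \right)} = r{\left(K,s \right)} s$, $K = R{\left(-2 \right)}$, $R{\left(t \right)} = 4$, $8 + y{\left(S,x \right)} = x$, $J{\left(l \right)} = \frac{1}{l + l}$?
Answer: $770$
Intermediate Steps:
$J{\left(l \right)} = \frac{1}{2 l}$
$y{\left(S,x \right)} = -8 + x$
$L{\left(H \right)} = 84$ ($L{\left(H \right)} = 15 + 3 \cdot 23 = 15 + 69 = 84$)
$K = 4$
$r{\left(g,f \right)} = - \frac{47}{6} + g^{2}$ ($r{\left(g,f \right)} = g g - \left(8 - \frac{1}{2 \cdot 3}\right) = g^{2} + \left(-8 + \frac{1}{2} \cdot \frac{1}{3}\right) = g^{2} + \left(-8 + \frac{1}{6}\right) = g^{2} - \frac{47}{6} = - \frac{47}{6} + g^{2}$)
$h{\left(s \right)} = \frac{49 s}{6}$ ($h{\left(s \right)} = \left(- \frac{47}{6} + 4^{2}\right) s = \left(- \frac{47}{6} + 16\right) s = \frac{49 s}{6}$)
$L{\left(219 \right)} + h{\left(84 \right)} = 84 + \frac{49}{6} \cdot 84 = 84 + 686 = 770$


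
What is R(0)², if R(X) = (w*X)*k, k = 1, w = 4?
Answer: 0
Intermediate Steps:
R(X) = 4*X (R(X) = (4*X)*1 = 4*X)
R(0)² = (4*0)² = 0² = 0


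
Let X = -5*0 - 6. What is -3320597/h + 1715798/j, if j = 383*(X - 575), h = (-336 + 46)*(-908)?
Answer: -170101876513/8370679480 ≈ -20.321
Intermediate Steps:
h = 263320 (h = -290*(-908) = 263320)
X = -6 (X = 0 - 6 = -6)
j = -222523 (j = 383*(-6 - 575) = 383*(-581) = -222523)
-3320597/h + 1715798/j = -3320597/263320 + 1715798/(-222523) = -3320597*1/263320 + 1715798*(-1/222523) = -3320597/263320 - 245114/31789 = -170101876513/8370679480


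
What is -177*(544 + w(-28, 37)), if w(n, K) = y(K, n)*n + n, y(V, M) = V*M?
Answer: -5225748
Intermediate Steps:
y(V, M) = M*V
w(n, K) = n + K*n**2 (w(n, K) = (n*K)*n + n = (K*n)*n + n = K*n**2 + n = n + K*n**2)
-177*(544 + w(-28, 37)) = -177*(544 - 28*(1 + 37*(-28))) = -177*(544 - 28*(1 - 1036)) = -177*(544 - 28*(-1035)) = -177*(544 + 28980) = -177*29524 = -5225748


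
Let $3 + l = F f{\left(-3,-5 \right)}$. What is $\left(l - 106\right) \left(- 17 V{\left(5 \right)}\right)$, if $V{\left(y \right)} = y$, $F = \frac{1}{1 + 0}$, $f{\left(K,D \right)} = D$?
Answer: $9690$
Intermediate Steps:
$F = 1$ ($F = 1^{-1} = 1$)
$l = -8$ ($l = -3 + 1 \left(-5\right) = -3 - 5 = -8$)
$\left(l - 106\right) \left(- 17 V{\left(5 \right)}\right) = \left(-8 - 106\right) \left(\left(-17\right) 5\right) = \left(-114\right) \left(-85\right) = 9690$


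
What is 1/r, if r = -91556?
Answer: -1/91556 ≈ -1.0922e-5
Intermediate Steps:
1/r = 1/(-91556) = -1/91556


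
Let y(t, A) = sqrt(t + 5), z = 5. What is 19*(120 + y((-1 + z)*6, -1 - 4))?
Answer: 2280 + 19*sqrt(29) ≈ 2382.3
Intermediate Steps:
y(t, A) = sqrt(5 + t)
19*(120 + y((-1 + z)*6, -1 - 4)) = 19*(120 + sqrt(5 + (-1 + 5)*6)) = 19*(120 + sqrt(5 + 4*6)) = 19*(120 + sqrt(5 + 24)) = 19*(120 + sqrt(29)) = 2280 + 19*sqrt(29)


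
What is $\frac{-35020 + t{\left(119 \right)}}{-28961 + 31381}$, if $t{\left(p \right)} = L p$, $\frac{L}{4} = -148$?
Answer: $- \frac{2397}{55} \approx -43.582$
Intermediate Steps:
$L = -592$ ($L = 4 \left(-148\right) = -592$)
$t{\left(p \right)} = - 592 p$
$\frac{-35020 + t{\left(119 \right)}}{-28961 + 31381} = \frac{-35020 - 70448}{-28961 + 31381} = \frac{-35020 - 70448}{2420} = \left(-105468\right) \frac{1}{2420} = - \frac{2397}{55}$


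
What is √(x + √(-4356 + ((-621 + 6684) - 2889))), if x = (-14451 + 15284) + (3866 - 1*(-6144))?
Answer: √(10843 + I*√1182) ≈ 104.13 + 0.1651*I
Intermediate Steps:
x = 10843 (x = 833 + (3866 + 6144) = 833 + 10010 = 10843)
√(x + √(-4356 + ((-621 + 6684) - 2889))) = √(10843 + √(-4356 + ((-621 + 6684) - 2889))) = √(10843 + √(-4356 + (6063 - 2889))) = √(10843 + √(-4356 + 3174)) = √(10843 + √(-1182)) = √(10843 + I*√1182)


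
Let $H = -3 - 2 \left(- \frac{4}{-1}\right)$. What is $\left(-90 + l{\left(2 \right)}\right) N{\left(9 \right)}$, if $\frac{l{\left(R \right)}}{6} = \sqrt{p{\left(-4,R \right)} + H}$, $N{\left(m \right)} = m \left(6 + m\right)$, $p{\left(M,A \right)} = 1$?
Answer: $-12150 + 810 i \sqrt{10} \approx -12150.0 + 2561.4 i$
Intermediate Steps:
$H = -11$ ($H = -3 - 2 \left(\left(-4\right) \left(-1\right)\right) = -3 - 8 = -11$)
$l{\left(R \right)} = 6 i \sqrt{10}$ ($l{\left(R \right)} = 6 \sqrt{1 - 11} = 6 \sqrt{-10} = 6 i \sqrt{10}$)
$\left(-90 + l{\left(2 \right)}\right) N{\left(9 \right)} = \left(-90 + 6 i \sqrt{10}\right) 9 \left(6 + 9\right) = \left(-90 + 6 i \sqrt{10}\right) 9 \cdot 15 = \left(-90 + 6 i \sqrt{10}\right) 135 = -12150 + 810 i \sqrt{10}$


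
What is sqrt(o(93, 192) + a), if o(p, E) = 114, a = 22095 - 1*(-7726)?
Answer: sqrt(29935) ≈ 173.02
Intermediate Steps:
a = 29821 (a = 22095 + 7726 = 29821)
sqrt(o(93, 192) + a) = sqrt(114 + 29821) = sqrt(29935)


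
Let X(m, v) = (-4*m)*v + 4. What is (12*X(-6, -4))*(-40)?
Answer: 44160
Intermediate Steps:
X(m, v) = 4 - 4*m*v (X(m, v) = -4*m*v + 4 = 4 - 4*m*v)
(12*X(-6, -4))*(-40) = (12*(4 - 4*(-6)*(-4)))*(-40) = (12*(4 - 96))*(-40) = (12*(-92))*(-40) = -1104*(-40) = 44160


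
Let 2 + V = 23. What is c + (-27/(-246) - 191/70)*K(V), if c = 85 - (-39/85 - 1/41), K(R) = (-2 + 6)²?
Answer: 1063187/24395 ≈ 43.582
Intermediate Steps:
V = 21 (V = -2 + 23 = 21)
K(R) = 16 (K(R) = 4² = 16)
c = 297909/3485 (c = 85 - (-39*1/85 - 1*1/41) = 85 - (-39/85 - 1/41) = 85 - 1*(-1684/3485) = 85 + 1684/3485 = 297909/3485 ≈ 85.483)
c + (-27/(-246) - 191/70)*K(V) = 297909/3485 + (-27/(-246) - 191/70)*16 = 297909/3485 + (-27*(-1/246) - 191*1/70)*16 = 297909/3485 + (9/82 - 191/70)*16 = 297909/3485 - 3758/1435*16 = 297909/3485 - 60128/1435 = 1063187/24395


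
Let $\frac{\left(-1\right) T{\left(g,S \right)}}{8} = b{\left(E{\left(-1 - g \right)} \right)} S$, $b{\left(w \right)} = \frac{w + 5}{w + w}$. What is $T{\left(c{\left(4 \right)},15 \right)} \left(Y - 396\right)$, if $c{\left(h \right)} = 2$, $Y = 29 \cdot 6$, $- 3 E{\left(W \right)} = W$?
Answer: $79920$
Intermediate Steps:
$E{\left(W \right)} = - \frac{W}{3}$
$Y = 174$
$b{\left(w \right)} = \frac{5 + w}{2 w}$
$T{\left(g,S \right)} = - \frac{4 S \left(\frac{16}{3} + \frac{g}{3}\right)}{\frac{1}{3} + \frac{g}{3}}$ ($T{\left(g,S \right)} = - 8 \frac{5 - \frac{-1 - g}{3}}{2 \left(- \frac{-1 - g}{3}\right)} S = - 8 \frac{5 + \left(\frac{1}{3} + \frac{g}{3}\right)}{2 \left(\frac{1}{3} + \frac{g}{3}\right)} S = - 8 \frac{\frac{16}{3} + \frac{g}{3}}{2 \left(\frac{1}{3} + \frac{g}{3}\right)} S = - 8 \frac{S \left(\frac{16}{3} + \frac{g}{3}\right)}{2 \left(\frac{1}{3} + \frac{g}{3}\right)} = - \frac{4 S \left(\frac{16}{3} + \frac{g}{3}\right)}{\frac{1}{3} + \frac{g}{3}}$)
$T{\left(c{\left(4 \right)},15 \right)} \left(Y - 396\right) = 4 \cdot 15 \frac{1}{1 + 2} \left(-16 - 2\right) \left(174 - 396\right) = 4 \cdot 15 \cdot \frac{1}{3} \left(-16 - 2\right) \left(-222\right) = 4 \cdot 15 \cdot \frac{1}{3} \left(-18\right) \left(-222\right) = \left(-360\right) \left(-222\right) = 79920$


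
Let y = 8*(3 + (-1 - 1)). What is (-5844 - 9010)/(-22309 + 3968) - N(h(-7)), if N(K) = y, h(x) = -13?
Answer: -131874/18341 ≈ -7.1901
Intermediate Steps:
y = 8 (y = 8*(3 - 2) = 8*1 = 8)
N(K) = 8
(-5844 - 9010)/(-22309 + 3968) - N(h(-7)) = (-5844 - 9010)/(-22309 + 3968) - 1*8 = -14854/(-18341) - 8 = -14854*(-1/18341) - 8 = 14854/18341 - 8 = -131874/18341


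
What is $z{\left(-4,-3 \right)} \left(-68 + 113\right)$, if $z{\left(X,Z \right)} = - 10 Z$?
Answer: $1350$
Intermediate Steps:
$z{\left(-4,-3 \right)} \left(-68 + 113\right) = \left(-10\right) \left(-3\right) \left(-68 + 113\right) = 30 \cdot 45 = 1350$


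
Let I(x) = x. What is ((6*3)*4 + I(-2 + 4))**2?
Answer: 5476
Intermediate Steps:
((6*3)*4 + I(-2 + 4))**2 = ((6*3)*4 + (-2 + 4))**2 = (18*4 + 2)**2 = (72 + 2)**2 = 74**2 = 5476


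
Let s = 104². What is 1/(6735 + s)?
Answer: 1/17551 ≈ 5.6977e-5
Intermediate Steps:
s = 10816
1/(6735 + s) = 1/(6735 + 10816) = 1/17551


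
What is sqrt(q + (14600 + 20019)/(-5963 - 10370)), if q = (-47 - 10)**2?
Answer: sqrt(866160190234)/16333 ≈ 56.981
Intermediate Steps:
q = 3249 (q = (-57)**2 = 3249)
sqrt(q + (14600 + 20019)/(-5963 - 10370)) = sqrt(3249 + (14600 + 20019)/(-5963 - 10370)) = sqrt(3249 + 34619/(-16333)) = sqrt(3249 + 34619*(-1/16333)) = sqrt(3249 - 34619/16333) = sqrt(53031298/16333) = sqrt(866160190234)/16333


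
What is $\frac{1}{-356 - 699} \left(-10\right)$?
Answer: $\frac{2}{211} \approx 0.0094787$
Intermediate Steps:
$\frac{1}{-356 - 699} \left(-10\right) = \frac{1}{-1055} \left(-10\right) = \left(- \frac{1}{1055}\right) \left(-10\right) = \frac{2}{211}$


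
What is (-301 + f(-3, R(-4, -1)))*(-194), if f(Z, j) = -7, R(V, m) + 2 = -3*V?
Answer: 59752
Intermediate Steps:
R(V, m) = -2 - 3*V
(-301 + f(-3, R(-4, -1)))*(-194) = (-301 - 7)*(-194) = -308*(-194) = 59752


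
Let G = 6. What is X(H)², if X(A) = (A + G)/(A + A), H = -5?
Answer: 1/100 ≈ 0.010000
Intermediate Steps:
X(A) = (6 + A)/(2*A) (X(A) = (A + 6)/(A + A) = (6 + A)/((2*A)) = (6 + A)*(1/(2*A)) = (6 + A)/(2*A))
X(H)² = ((½)*(6 - 5)/(-5))² = ((½)*(-⅕)*1)² = (-⅒)² = 1/100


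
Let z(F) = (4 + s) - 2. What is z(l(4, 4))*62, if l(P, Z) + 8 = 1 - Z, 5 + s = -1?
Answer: -248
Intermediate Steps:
s = -6 (s = -5 - 1 = -6)
l(P, Z) = -7 - Z (l(P, Z) = -8 + (1 - Z) = -7 - Z)
z(F) = -4 (z(F) = (4 - 6) - 2 = -2 - 2 = -4)
z(l(4, 4))*62 = -4*62 = -248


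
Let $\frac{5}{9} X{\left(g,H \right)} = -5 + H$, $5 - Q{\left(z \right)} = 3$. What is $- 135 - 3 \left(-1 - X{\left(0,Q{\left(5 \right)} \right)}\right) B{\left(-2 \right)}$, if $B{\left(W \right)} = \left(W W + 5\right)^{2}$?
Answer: $144342$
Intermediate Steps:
$Q{\left(z \right)} = 2$ ($Q{\left(z \right)} = 5 - 3 = 2$)
$X{\left(g,H \right)} = -9 + \frac{9 H}{5}$ ($X{\left(g,H \right)} = \frac{9 \left(-5 + H\right)}{5} = -9 + \frac{9 H}{5}$)
$B{\left(W \right)} = \left(5 + W^{2}\right)^{2}$ ($B{\left(W \right)} = \left(W^{2} + 5\right)^{2} = \left(5 + W^{2}\right)^{2}$)
$- 135 - 3 \left(-1 - X{\left(0,Q{\left(5 \right)} \right)}\right) B{\left(-2 \right)} = - 135 - 3 \left(-1 - \left(-9 + \frac{9}{5} \cdot 2\right)\right) \left(5 + \left(-2\right)^{2}\right)^{2} = - 135 - 3 \left(-1 - \left(-9 + \frac{18}{5}\right)\right) \left(5 + 4\right)^{2} = - 135 - 3 \left(-1 - - \frac{27}{5}\right) 9^{2} = - 135 - 3 \left(-1 + \frac{27}{5}\right) 81 = - 135 \left(-3\right) \frac{22}{5} \cdot 81 = - 135 \left(\left(- \frac{66}{5}\right) 81\right) = \left(-135\right) \left(- \frac{5346}{5}\right) = 144342$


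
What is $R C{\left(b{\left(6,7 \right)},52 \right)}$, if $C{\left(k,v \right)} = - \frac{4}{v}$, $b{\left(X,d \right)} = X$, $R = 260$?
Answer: $-20$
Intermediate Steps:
$R C{\left(b{\left(6,7 \right)},52 \right)} = 260 \left(- \frac{4}{52}\right) = 260 \left(\left(-4\right) \frac{1}{52}\right) = 260 \left(- \frac{1}{13}\right) = -20$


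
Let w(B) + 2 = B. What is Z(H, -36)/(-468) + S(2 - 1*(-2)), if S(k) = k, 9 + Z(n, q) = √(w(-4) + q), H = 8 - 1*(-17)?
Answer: 209/52 - I*√42/468 ≈ 4.0192 - 0.013848*I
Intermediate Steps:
w(B) = -2 + B
H = 25 (H = 8 + 17 = 25)
Z(n, q) = -9 + √(-6 + q) (Z(n, q) = -9 + √((-2 - 4) + q) = -9 + √(-6 + q))
Z(H, -36)/(-468) + S(2 - 1*(-2)) = (-9 + √(-6 - 36))/(-468) + (2 - 1*(-2)) = -(-9 + √(-42))/468 + (2 + 2) = -(-9 + I*√42)/468 + 4 = (1/52 - I*√42/468) + 4 = 209/52 - I*√42/468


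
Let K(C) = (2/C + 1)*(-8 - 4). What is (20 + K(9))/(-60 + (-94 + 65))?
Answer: -16/267 ≈ -0.059925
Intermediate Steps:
K(C) = -12 - 24/C (K(C) = (1 + 2/C)*(-12) = -12 - 24/C)
(20 + K(9))/(-60 + (-94 + 65)) = (20 + (-12 - 24/9))/(-60 + (-94 + 65)) = (20 + (-12 - 24*1/9))/(-60 - 29) = (20 + (-12 - 8/3))/(-89) = (20 - 44/3)*(-1/89) = (16/3)*(-1/89) = -16/267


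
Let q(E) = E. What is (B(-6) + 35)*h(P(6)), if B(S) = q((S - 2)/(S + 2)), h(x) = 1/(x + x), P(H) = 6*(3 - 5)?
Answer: -37/24 ≈ -1.5417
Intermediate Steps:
P(H) = -12 (P(H) = 6*(-2) = -12)
h(x) = 1/(2*x)
B(S) = (-2 + S)/(2 + S) (B(S) = (S - 2)/(S + 2) = (-2 + S)/(2 + S))
(B(-6) + 35)*h(P(6)) = ((-2 - 6)/(2 - 6) + 35)*((½)/(-12)) = (-8/(-4) + 35)*((½)*(-1/12)) = (-¼*(-8) + 35)*(-1/24) = (2 + 35)*(-1/24) = 37*(-1/24) = -37/24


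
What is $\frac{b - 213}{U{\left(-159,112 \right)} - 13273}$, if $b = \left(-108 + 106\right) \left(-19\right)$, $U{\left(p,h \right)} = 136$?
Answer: $\frac{175}{13137} \approx 0.013321$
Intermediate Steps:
$b = 38$ ($b = \left(-2\right) \left(-19\right) = 38$)
$\frac{b - 213}{U{\left(-159,112 \right)} - 13273} = \frac{38 - 213}{136 - 13273} = - \frac{175}{-13137} = \left(-175\right) \left(- \frac{1}{13137}\right) = \frac{175}{13137}$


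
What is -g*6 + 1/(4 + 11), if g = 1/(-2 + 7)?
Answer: -17/15 ≈ -1.1333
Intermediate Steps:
g = ⅕ (g = 1/5 = ⅕ ≈ 0.20000)
-g*6 + 1/(4 + 11) = -1*⅕*6 + 1/(4 + 11) = -⅕*6 + 1/15 = -6/5 + 1/15 = -17/15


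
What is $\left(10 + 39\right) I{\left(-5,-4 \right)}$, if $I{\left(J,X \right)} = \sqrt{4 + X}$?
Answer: $0$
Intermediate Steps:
$\left(10 + 39\right) I{\left(-5,-4 \right)} = \left(10 + 39\right) \sqrt{4 - 4} = 49 \sqrt{0} = 49 \cdot 0 = 0$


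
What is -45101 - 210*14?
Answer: -48041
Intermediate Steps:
-45101 - 210*14 = -45101 - 2940 = -48041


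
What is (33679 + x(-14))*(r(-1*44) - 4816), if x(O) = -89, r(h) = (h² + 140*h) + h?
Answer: -305131560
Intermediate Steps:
r(h) = h² + 141*h
(33679 + x(-14))*(r(-1*44) - 4816) = (33679 - 89)*((-1*44)*(141 - 1*44) - 4816) = 33590*(-44*(141 - 44) - 4816) = 33590*(-44*97 - 4816) = 33590*(-4268 - 4816) = 33590*(-9084) = -305131560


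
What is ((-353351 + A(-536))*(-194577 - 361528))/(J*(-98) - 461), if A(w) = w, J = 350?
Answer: -196798330135/34761 ≈ -5.6615e+6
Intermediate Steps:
((-353351 + A(-536))*(-194577 - 361528))/(J*(-98) - 461) = ((-353351 - 536)*(-194577 - 361528))/(350*(-98) - 461) = (-353887*(-556105))/(-34300 - 461) = 196798330135/(-34761) = 196798330135*(-1/34761) = -196798330135/34761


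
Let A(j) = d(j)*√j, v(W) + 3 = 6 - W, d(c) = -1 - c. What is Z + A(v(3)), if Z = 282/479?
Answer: 282/479 ≈ 0.58873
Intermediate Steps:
Z = 282/479 (Z = 282*(1/479) = 282/479 ≈ 0.58873)
v(W) = 3 - W (v(W) = -3 + (6 - W) = 3 - W)
A(j) = √j*(-1 - j) (A(j) = (-1 - j)*√j = √j*(-1 - j))
Z + A(v(3)) = 282/479 + √(3 - 1*3)*(-1 - (3 - 1*3)) = 282/479 + √(3 - 3)*(-1 - (3 - 3)) = 282/479 + √0*(-1 - 1*0) = 282/479 + 0*(-1 + 0) = 282/479 + 0*(-1) = 282/479 + 0 = 282/479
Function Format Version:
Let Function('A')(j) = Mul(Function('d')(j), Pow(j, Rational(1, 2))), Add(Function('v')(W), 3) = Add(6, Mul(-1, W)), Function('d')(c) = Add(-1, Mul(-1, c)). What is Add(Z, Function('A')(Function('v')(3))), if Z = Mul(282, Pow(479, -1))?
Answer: Rational(282, 479) ≈ 0.58873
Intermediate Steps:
Z = Rational(282, 479) (Z = Mul(282, Rational(1, 479)) = Rational(282, 479) ≈ 0.58873)
Function('v')(W) = Add(3, Mul(-1, W)) (Function('v')(W) = Add(-3, Add(6, Mul(-1, W))) = Add(3, Mul(-1, W)))
Function('A')(j) = Mul(Pow(j, Rational(1, 2)), Add(-1, Mul(-1, j))) (Function('A')(j) = Mul(Add(-1, Mul(-1, j)), Pow(j, Rational(1, 2))) = Mul(Pow(j, Rational(1, 2)), Add(-1, Mul(-1, j))))
Add(Z, Function('A')(Function('v')(3))) = Add(Rational(282, 479), Mul(Pow(Add(3, Mul(-1, 3)), Rational(1, 2)), Add(-1, Mul(-1, Add(3, Mul(-1, 3)))))) = Add(Rational(282, 479), Mul(Pow(Add(3, -3), Rational(1, 2)), Add(-1, Mul(-1, Add(3, -3))))) = Add(Rational(282, 479), Mul(Pow(0, Rational(1, 2)), Add(-1, Mul(-1, 0)))) = Add(Rational(282, 479), Mul(0, Add(-1, 0))) = Add(Rational(282, 479), Mul(0, -1)) = Add(Rational(282, 479), 0) = Rational(282, 479)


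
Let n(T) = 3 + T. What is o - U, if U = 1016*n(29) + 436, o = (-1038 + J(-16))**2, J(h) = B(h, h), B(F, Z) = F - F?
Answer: 1044496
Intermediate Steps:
B(F, Z) = 0
J(h) = 0
o = 1077444 (o = (-1038 + 0)**2 = (-1038)**2 = 1077444)
U = 32948 (U = 1016*(3 + 29) + 436 = 1016*32 + 436 = 32512 + 436 = 32948)
o - U = 1077444 - 1*32948 = 1077444 - 32948 = 1044496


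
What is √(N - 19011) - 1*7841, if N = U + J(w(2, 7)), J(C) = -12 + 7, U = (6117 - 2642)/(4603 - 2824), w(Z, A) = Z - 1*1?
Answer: -7841 + I*√60176434431/1779 ≈ -7841.0 + 137.89*I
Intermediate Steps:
w(Z, A) = -1 + Z (w(Z, A) = Z - 1 = -1 + Z)
U = 3475/1779 ≈ 1.9533
J(C) = -5
N = -5420/1779 (N = 3475/1779 - 5 = -5420/1779 ≈ -3.0467)
√(N - 19011) - 1*7841 = √(-5420/1779 - 19011) - 1*7841 = √(-33825989/1779) - 7841 = I*√60176434431/1779 - 7841 = -7841 + I*√60176434431/1779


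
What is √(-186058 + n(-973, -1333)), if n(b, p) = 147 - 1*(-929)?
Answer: I*√184982 ≈ 430.1*I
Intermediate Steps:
n(b, p) = 1076 (n(b, p) = 147 + 929 = 1076)
√(-186058 + n(-973, -1333)) = √(-186058 + 1076) = √(-184982) = I*√184982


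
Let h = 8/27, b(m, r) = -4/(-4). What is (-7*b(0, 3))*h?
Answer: -56/27 ≈ -2.0741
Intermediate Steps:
b(m, r) = 1 (b(m, r) = -4*(-1/4) = 1)
h = 8/27 (h = 8*(1/27) = 8/27 ≈ 0.29630)
(-7*b(0, 3))*h = -7*1*(8/27) = -7*8/27 = -56/27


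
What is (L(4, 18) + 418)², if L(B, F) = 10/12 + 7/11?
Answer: 766459225/4356 ≈ 1.7595e+5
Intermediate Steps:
L(B, F) = 97/66 (L(B, F) = 10*(1/12) + 7*(1/11) = ⅚ + 7/11 = 97/66)
(L(4, 18) + 418)² = (97/66 + 418)² = (27685/66)² = 766459225/4356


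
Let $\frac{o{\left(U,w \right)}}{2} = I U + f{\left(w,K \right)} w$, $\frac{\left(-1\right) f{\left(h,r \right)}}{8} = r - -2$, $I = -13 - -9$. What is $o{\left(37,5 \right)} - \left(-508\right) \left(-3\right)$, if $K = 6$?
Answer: $-2460$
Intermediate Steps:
$I = -4$ ($I = -13 + 9 = -4$)
$f{\left(h,r \right)} = -16 - 8 r$ ($f{\left(h,r \right)} = - 8 \left(r - -2\right) = - 8 \left(r + 2\right) = - 8 \left(2 + r\right) = -16 - 8 r$)
$o{\left(U,w \right)} = - 128 w - 8 U$ ($o{\left(U,w \right)} = 2 \left(- 4 U + \left(-16 - 48\right) w\right) = 2 \left(- 4 U - 64 w\right) = 2 \left(- 64 w - 4 U\right) = - 128 w - 8 U$)
$o{\left(37,5 \right)} - \left(-508\right) \left(-3\right) = \left(\left(-128\right) 5 - 296\right) - \left(-508\right) \left(-3\right) = \left(-640 - 296\right) - 1524 = -936 - 1524 = -2460$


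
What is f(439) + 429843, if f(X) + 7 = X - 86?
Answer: 430189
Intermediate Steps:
f(X) = -93 + X (f(X) = -7 + (X - 86) = -7 + (-86 + X) = -93 + X)
f(439) + 429843 = (-93 + 439) + 429843 = 346 + 429843 = 430189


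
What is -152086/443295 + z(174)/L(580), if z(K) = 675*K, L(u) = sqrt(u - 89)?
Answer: -152086/443295 + 117450*sqrt(491)/491 ≈ 5300.1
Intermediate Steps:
L(u) = sqrt(-89 + u)
-152086/443295 + z(174)/L(580) = -152086/443295 + (675*174)/(sqrt(-89 + 580)) = -152086*1/443295 + 117450/(sqrt(491)) = -152086/443295 + 117450*(sqrt(491)/491) = -152086/443295 + 117450*sqrt(491)/491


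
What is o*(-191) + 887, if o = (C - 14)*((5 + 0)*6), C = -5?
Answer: 109757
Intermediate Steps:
o = -570 (o = (-5 - 14)*((5 + 0)*6) = -95*6 = -19*30 = -570)
o*(-191) + 887 = -570*(-191) + 887 = 108870 + 887 = 109757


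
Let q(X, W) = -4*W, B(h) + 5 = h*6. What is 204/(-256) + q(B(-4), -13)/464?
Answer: -1271/1856 ≈ -0.68481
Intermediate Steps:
B(h) = -5 + 6*h (B(h) = -5 + h*6 = -5 + 6*h)
204/(-256) + q(B(-4), -13)/464 = 204/(-256) - 4*(-13)/464 = 204*(-1/256) + 52*(1/464) = -51/64 + 13/116 = -1271/1856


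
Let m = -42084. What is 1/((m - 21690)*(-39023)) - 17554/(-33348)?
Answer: 1820242138319/3457983068379 ≈ 0.52639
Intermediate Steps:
1/((m - 21690)*(-39023)) - 17554/(-33348) = 1/(-42084 - 21690*(-39023)) - 17554/(-33348) = -1/39023/(-63774) - 17554*(-1/33348) = -1/63774*(-1/39023) + 8777/16674 = 1/2488652802 + 8777/16674 = 1820242138319/3457983068379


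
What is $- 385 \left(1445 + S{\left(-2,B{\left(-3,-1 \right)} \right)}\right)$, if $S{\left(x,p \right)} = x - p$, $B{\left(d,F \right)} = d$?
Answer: $-556710$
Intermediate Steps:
$- 385 \left(1445 + S{\left(-2,B{\left(-3,-1 \right)} \right)}\right) = - 385 \left(1445 - -1\right) = - 385 \left(1445 + \left(-2 + 3\right)\right) = - 385 \left(1445 + 1\right) = \left(-385\right) 1446 = -556710$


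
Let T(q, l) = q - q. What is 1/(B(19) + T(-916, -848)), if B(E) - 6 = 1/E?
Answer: 19/115 ≈ 0.16522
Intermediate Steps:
B(E) = 6 + 1/E
T(q, l) = 0
1/(B(19) + T(-916, -848)) = 1/((6 + 1/19) + 0) = 1/(115/19 + 0) = 1/(115/19) = 19/115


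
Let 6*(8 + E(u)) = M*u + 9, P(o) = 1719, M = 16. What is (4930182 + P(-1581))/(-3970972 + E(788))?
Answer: -29591406/23813263 ≈ -1.2426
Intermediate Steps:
E(u) = -13/2 + 8*u/3 (E(u) = -8 + (16*u + 9)/6 = -8 + (9 + 16*u)/6 = -8 + (3/2 + 8*u/3) = -13/2 + 8*u/3)
(4930182 + P(-1581))/(-3970972 + E(788)) = (4930182 + 1719)/(-3970972 + (-13/2 + (8/3)*788)) = 4931901/(-3970972 + (-13/2 + 6304/3)) = 4931901/(-3970972 + 12569/6) = 4931901/(-23813263/6) = 4931901*(-6/23813263) = -29591406/23813263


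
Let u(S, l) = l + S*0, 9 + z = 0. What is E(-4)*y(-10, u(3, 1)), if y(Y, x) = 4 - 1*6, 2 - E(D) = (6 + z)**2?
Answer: 14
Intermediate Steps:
z = -9 (z = -9 + 0 = -9)
u(S, l) = l (u(S, l) = l + 0 = l)
E(D) = -7 (E(D) = 2 - (6 - 9)**2 = 2 - 1*(-3)**2 = 2 - 1*9 = 2 - 9 = -7)
y(Y, x) = -2 (y(Y, x) = 4 - 6 = -2)
E(-4)*y(-10, u(3, 1)) = -7*(-2) = 14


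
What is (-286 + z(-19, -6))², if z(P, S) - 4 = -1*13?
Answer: 87025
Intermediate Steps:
z(P, S) = -9 (z(P, S) = 4 - 1*13 = 4 - 13 = -9)
(-286 + z(-19, -6))² = (-286 - 9)² = (-295)² = 87025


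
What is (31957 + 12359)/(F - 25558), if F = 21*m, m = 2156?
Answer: 22158/9859 ≈ 2.2475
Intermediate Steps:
F = 45276 (F = 21*2156 = 45276)
(31957 + 12359)/(F - 25558) = (31957 + 12359)/(45276 - 25558) = 44316/19718 = 44316*(1/19718) = 22158/9859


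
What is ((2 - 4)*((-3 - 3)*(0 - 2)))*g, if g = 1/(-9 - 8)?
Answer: 24/17 ≈ 1.4118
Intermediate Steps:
g = -1/17 (g = 1/(-17) = -1/17 ≈ -0.058824)
((2 - 4)*((-3 - 3)*(0 - 2)))*g = ((2 - 4)*((-3 - 3)*(0 - 2)))*(-1/17) = -(-12)*(-2)*(-1/17) = -2*12*(-1/17) = -24*(-1/17) = 24/17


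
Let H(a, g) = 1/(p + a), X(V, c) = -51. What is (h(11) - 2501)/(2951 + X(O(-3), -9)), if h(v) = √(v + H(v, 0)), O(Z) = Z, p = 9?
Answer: -2501/2900 + √1105/29000 ≈ -0.86127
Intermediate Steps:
H(a, g) = 1/(9 + a)
h(v) = √(v + 1/(9 + v))
(h(11) - 2501)/(2951 + X(O(-3), -9)) = (√((1 + 11*(9 + 11))/(9 + 11)) - 2501)/(2951 - 51) = (√((1 + 11*20)/20) - 2501)/2900 = (√((1 + 220)/20) - 2501)*(1/2900) = (√((1/20)*221) - 2501)*(1/2900) = (√(221/20) - 2501)*(1/2900) = (√1105/10 - 2501)*(1/2900) = (-2501 + √1105/10)*(1/2900) = -2501/2900 + √1105/29000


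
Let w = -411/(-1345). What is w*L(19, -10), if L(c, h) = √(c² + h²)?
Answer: 411*√461/1345 ≈ 6.5610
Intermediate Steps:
w = 411/1345 (w = -411*(-1/1345) = 411/1345 ≈ 0.30558)
w*L(19, -10) = 411*√(19² + (-10)²)/1345 = 411*√(361 + 100)/1345 = 411*√461/1345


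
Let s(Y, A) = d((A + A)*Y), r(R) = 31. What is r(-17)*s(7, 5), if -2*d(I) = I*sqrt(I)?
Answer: -1085*sqrt(70) ≈ -9077.8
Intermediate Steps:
d(I) = -I**(3/2)/2 (d(I) = -I*sqrt(I)/2 = -I**(3/2)/2)
s(Y, A) = -sqrt(2)*(A*Y)**(3/2) (s(Y, A) = -(Y*(A + A))**(3/2)/2 = -(2*A*Y)**(3/2)/2 = -2*sqrt(2)*(A*Y)**(3/2)/2 = -sqrt(2)*(A*Y)**(3/2))
r(-17)*s(7, 5) = 31*(-sqrt(2)*(5*7)**(3/2)) = 31*(-sqrt(2)*35**(3/2)) = 31*(-sqrt(2)*35*sqrt(35)) = 31*(-35*sqrt(70)) = -1085*sqrt(70)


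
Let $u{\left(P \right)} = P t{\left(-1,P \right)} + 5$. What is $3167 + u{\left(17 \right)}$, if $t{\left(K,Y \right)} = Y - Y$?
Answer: $3172$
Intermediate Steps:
$t{\left(K,Y \right)} = 0$
$u{\left(P \right)} = 5$ ($u{\left(P \right)} = P 0 + 5 = 0 + 5 = 5$)
$3167 + u{\left(17 \right)} = 3167 + 5 = 3172$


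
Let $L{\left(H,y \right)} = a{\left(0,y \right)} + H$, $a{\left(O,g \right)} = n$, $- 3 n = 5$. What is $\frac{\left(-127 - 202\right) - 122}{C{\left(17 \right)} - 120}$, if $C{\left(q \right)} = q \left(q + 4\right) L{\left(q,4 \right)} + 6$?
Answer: $- \frac{451}{5360} \approx -0.084142$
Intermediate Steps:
$n = - \frac{5}{3}$ ($n = \left(- \frac{1}{3}\right) 5 = - \frac{5}{3} \approx -1.6667$)
$a{\left(O,g \right)} = - \frac{5}{3}$
$L{\left(H,y \right)} = - \frac{5}{3} + H$
$C{\left(q \right)} = 6 + q \left(4 + q\right) \left(- \frac{5}{3} + q\right)$ ($C{\left(q \right)} = q \left(q + 4\right) \left(- \frac{5}{3} + q\right) + 6 = q \left(4 + q\right) \left(- \frac{5}{3} + q\right) + 6 = 6 + q \left(4 + q\right) \left(- \frac{5}{3} + q\right)$)
$\frac{\left(-127 - 202\right) - 122}{C{\left(17 \right)} - 120} = \frac{\left(-127 - 202\right) - 122}{\left(6 + 17^{3} - \frac{340}{3} + \frac{7 \cdot 17^{2}}{3}\right) - 120} = \frac{\left(-127 - 202\right) - 122}{\left(6 + 4913 - \frac{340}{3} + \frac{7}{3} \cdot 289\right) - 120} = \frac{-329 - 122}{\left(6 + 4913 - \frac{340}{3} + \frac{2023}{3}\right) - 120} = - \frac{451}{5480 - 120} = - \frac{451}{5360}$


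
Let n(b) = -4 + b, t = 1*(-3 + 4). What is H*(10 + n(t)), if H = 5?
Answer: 35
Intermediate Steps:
t = 1 (t = 1*1 = 1)
H*(10 + n(t)) = 5*(10 + (-4 + 1)) = 5*(10 - 3) = 5*7 = 35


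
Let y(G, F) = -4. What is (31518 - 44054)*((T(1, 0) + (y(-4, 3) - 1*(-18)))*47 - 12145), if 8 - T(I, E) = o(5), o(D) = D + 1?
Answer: 142822648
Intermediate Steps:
o(D) = 1 + D
T(I, E) = 2 (T(I, E) = 8 - (1 + 5) = 8 - 1*6 = 8 - 6 = 2)
(31518 - 44054)*((T(1, 0) + (y(-4, 3) - 1*(-18)))*47 - 12145) = (31518 - 44054)*((2 + (-4 - 1*(-18)))*47 - 12145) = -12536*((2 + (-4 + 18))*47 - 12145) = -12536*((2 + 14)*47 - 12145) = -12536*(16*47 - 12145) = -12536*(752 - 12145) = -12536*(-11393) = 142822648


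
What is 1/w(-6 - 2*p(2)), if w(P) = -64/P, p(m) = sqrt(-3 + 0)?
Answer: 3/32 + I*sqrt(3)/32 ≈ 0.09375 + 0.054127*I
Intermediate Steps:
p(m) = I*sqrt(3) (p(m) = sqrt(-3) = I*sqrt(3))
1/w(-6 - 2*p(2)) = 1/(-64/(-6 - 2*I*sqrt(3))) = 3/32 + I*sqrt(3)/32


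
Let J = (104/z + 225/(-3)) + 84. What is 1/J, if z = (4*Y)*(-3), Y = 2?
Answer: 3/14 ≈ 0.21429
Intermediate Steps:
z = -24 (z = (4*2)*(-3) = 8*(-3) = -24)
J = 14/3 (J = (104/(-24) + 225/(-3)) + 84 = (104*(-1/24) + 225*(-1/3)) + 84 = (-13/3 - 75) + 84 = -238/3 + 84 = 14/3 ≈ 4.6667)
1/J = 1/(14/3) = 3/14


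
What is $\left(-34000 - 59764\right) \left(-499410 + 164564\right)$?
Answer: $31396500344$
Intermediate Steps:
$\left(-34000 - 59764\right) \left(-499410 + 164564\right) = \left(-93764\right) \left(-334846\right) = 31396500344$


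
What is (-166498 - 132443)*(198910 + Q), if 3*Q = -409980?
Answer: -18609077250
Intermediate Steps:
Q = -136660 (Q = (1/3)*(-409980) = -136660)
(-166498 - 132443)*(198910 + Q) = (-166498 - 132443)*(198910 - 136660) = -298941*62250 = -18609077250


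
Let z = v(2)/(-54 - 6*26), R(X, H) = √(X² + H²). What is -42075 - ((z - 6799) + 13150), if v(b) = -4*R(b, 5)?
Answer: -48426 - 2*√29/105 ≈ -48426.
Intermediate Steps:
R(X, H) = √(H² + X²)
v(b) = -4*√(25 + b²) (v(b) = -4*√(5² + b²) = -4*√(25 + b²))
z = 2*√29/105 (z = (-4*√(25 + 2²))/(-54 - 6*26) = (-4*√(25 + 4))/(-54 - 156) = -4*√29/(-210) = -4*√29*(-1/210) = 2*√29/105 ≈ 0.10257)
-42075 - ((z - 6799) + 13150) = -42075 - ((2*√29/105 - 6799) + 13150) = -42075 - ((-6799 + 2*√29/105) + 13150) = -42075 - (6351 + 2*√29/105) = -42075 + (-6351 - 2*√29/105) = -48426 - 2*√29/105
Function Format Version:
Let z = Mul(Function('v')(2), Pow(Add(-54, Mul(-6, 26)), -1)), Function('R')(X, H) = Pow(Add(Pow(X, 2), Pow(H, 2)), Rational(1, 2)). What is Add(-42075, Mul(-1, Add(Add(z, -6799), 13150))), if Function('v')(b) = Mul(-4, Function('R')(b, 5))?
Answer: Add(-48426, Mul(Rational(-2, 105), Pow(29, Rational(1, 2)))) ≈ -48426.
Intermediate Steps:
Function('R')(X, H) = Pow(Add(Pow(H, 2), Pow(X, 2)), Rational(1, 2))
Function('v')(b) = Mul(-4, Pow(Add(25, Pow(b, 2)), Rational(1, 2))) (Function('v')(b) = Mul(-4, Pow(Add(Pow(5, 2), Pow(b, 2)), Rational(1, 2))) = Mul(-4, Pow(Add(25, Pow(b, 2)), Rational(1, 2))))
z = Mul(Rational(2, 105), Pow(29, Rational(1, 2))) (z = Mul(Mul(-4, Pow(Add(25, Pow(2, 2)), Rational(1, 2))), Pow(Add(-54, Mul(-6, 26)), -1)) = Mul(Mul(-4, Pow(Add(25, 4), Rational(1, 2))), Pow(Add(-54, -156), -1)) = Mul(Mul(-4, Pow(29, Rational(1, 2))), Pow(-210, -1)) = Mul(Mul(-4, Pow(29, Rational(1, 2))), Rational(-1, 210)) = Mul(Rational(2, 105), Pow(29, Rational(1, 2))) ≈ 0.10257)
Add(-42075, Mul(-1, Add(Add(z, -6799), 13150))) = Add(-42075, Mul(-1, Add(Add(Mul(Rational(2, 105), Pow(29, Rational(1, 2))), -6799), 13150))) = Add(-42075, Mul(-1, Add(Add(-6799, Mul(Rational(2, 105), Pow(29, Rational(1, 2)))), 13150))) = Add(-42075, Mul(-1, Add(6351, Mul(Rational(2, 105), Pow(29, Rational(1, 2)))))) = Add(-42075, Add(-6351, Mul(Rational(-2, 105), Pow(29, Rational(1, 2))))) = Add(-48426, Mul(Rational(-2, 105), Pow(29, Rational(1, 2))))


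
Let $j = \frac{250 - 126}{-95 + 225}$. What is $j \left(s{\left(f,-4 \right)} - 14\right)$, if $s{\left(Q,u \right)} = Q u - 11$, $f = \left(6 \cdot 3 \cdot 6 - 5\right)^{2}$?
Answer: $- \frac{2632582}{65} \approx -40501.0$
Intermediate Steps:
$j = \frac{62}{65}$ ($j = \frac{124}{130} = 124 \cdot \frac{1}{130} = \frac{62}{65} \approx 0.95385$)
$f = 10609$ ($f = \left(18 \cdot 6 - 5\right)^{2} = \left(108 - 5\right)^{2} = 103^{2} = 10609$)
$s{\left(Q,u \right)} = -11 + Q u$
$j \left(s{\left(f,-4 \right)} - 14\right) = \frac{62 \left(\left(-11 + 10609 \left(-4\right)\right) - 14\right)}{65} = \frac{62 \left(\left(-11 - 42436\right) - 14\right)}{65} = \frac{62 \left(-42447 - 14\right)}{65} = \frac{62}{65} \left(-42461\right) = - \frac{2632582}{65}$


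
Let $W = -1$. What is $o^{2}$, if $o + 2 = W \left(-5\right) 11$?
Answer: $2809$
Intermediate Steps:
$o = 53$ ($o = -2 + \left(-1\right) \left(-5\right) 11 = -2 + 5 \cdot 11 = -2 + 55 = 53$)
$o^{2} = 53^{2} = 2809$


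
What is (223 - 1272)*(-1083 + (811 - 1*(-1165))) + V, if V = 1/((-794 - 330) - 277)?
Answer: -1312396558/1401 ≈ -9.3676e+5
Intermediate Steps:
V = -1/1401 (V = 1/(-1124 - 277) = 1/(-1401) = -1/1401 ≈ -0.00071378)
(223 - 1272)*(-1083 + (811 - 1*(-1165))) + V = (223 - 1272)*(-1083 + (811 - 1*(-1165))) - 1/1401 = -1049*(-1083 + (811 + 1165)) - 1/1401 = -1049*(-1083 + 1976) - 1/1401 = -1049*893 - 1/1401 = -936757 - 1/1401 = -1312396558/1401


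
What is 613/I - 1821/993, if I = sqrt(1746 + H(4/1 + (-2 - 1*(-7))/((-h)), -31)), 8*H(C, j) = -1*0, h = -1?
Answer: -607/331 + 613*sqrt(194)/582 ≈ 12.836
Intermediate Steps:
H(C, j) = 0 (H(C, j) = (-1*0)/8 = (1/8)*0 = 0)
I = 3*sqrt(194) (I = sqrt(1746 + 0) = sqrt(1746) = 3*sqrt(194) ≈ 41.785)
613/I - 1821/993 = 613/((3*sqrt(194))) - 1821/993 = 613*(sqrt(194)/582) - 1821*1/993 = 613*sqrt(194)/582 - 607/331 = -607/331 + 613*sqrt(194)/582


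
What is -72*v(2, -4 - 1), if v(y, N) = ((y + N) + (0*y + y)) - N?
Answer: -288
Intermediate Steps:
v(y, N) = 2*y (v(y, N) = ((N + y) + (0 + y)) - N = ((N + y) + y) - N = (N + 2*y) - N = 2*y)
-72*v(2, -4 - 1) = -144*2 = -72*4 = -288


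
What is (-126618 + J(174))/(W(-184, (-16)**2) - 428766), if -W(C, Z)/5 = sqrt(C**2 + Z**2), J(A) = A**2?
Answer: 10327043493/45959449489 - 963420*sqrt(1553)/45959449489 ≈ 0.22387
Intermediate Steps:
W(C, Z) = -5*sqrt(C**2 + Z**2)
(-126618 + J(174))/(W(-184, (-16)**2) - 428766) = (-126618 + 174**2)/(-5*sqrt((-184)**2 + ((-16)**2)**2) - 428766) = (-126618 + 30276)/(-5*sqrt(33856 + 256**2) - 428766) = -96342/(-5*sqrt(33856 + 65536) - 428766) = -96342/(-40*sqrt(1553) - 428766) = -96342/(-428766 - 40*sqrt(1553))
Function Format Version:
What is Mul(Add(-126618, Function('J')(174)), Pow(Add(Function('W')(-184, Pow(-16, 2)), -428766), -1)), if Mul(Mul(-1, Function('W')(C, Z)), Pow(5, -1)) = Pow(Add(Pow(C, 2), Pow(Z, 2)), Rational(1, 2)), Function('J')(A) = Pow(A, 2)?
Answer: Add(Rational(10327043493, 45959449489), Mul(Rational(-963420, 45959449489), Pow(1553, Rational(1, 2)))) ≈ 0.22387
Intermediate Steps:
Function('W')(C, Z) = Mul(-5, Pow(Add(Pow(C, 2), Pow(Z, 2)), Rational(1, 2)))
Mul(Add(-126618, Function('J')(174)), Pow(Add(Function('W')(-184, Pow(-16, 2)), -428766), -1)) = Mul(Add(-126618, Pow(174, 2)), Pow(Add(Mul(-5, Pow(Add(Pow(-184, 2), Pow(Pow(-16, 2), 2)), Rational(1, 2))), -428766), -1)) = Mul(Add(-126618, 30276), Pow(Add(Mul(-5, Pow(Add(33856, Pow(256, 2)), Rational(1, 2))), -428766), -1)) = Mul(-96342, Pow(Add(Mul(-5, Pow(Add(33856, 65536), Rational(1, 2))), -428766), -1)) = Mul(-96342, Pow(Add(Mul(-5, Pow(99392, Rational(1, 2))), -428766), -1)) = Mul(-96342, Pow(Add(Mul(-5, Mul(8, Pow(1553, Rational(1, 2)))), -428766), -1)) = Mul(-96342, Pow(Add(Mul(-40, Pow(1553, Rational(1, 2))), -428766), -1)) = Mul(-96342, Pow(Add(-428766, Mul(-40, Pow(1553, Rational(1, 2)))), -1))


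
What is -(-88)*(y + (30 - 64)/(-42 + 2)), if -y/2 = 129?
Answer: -113146/5 ≈ -22629.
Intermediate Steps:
y = -258 (y = -2*129 = -258)
-(-88)*(y + (30 - 64)/(-42 + 2)) = -(-88)*(-258 + (30 - 64)/(-42 + 2)) = -(-88)*(-258 - 34/(-40)) = -(-88)*(-258 - 34*(-1/40)) = -(-88)*(-258 + 17/20) = -(-88)*(-5143)/20 = -1*113146/5 = -113146/5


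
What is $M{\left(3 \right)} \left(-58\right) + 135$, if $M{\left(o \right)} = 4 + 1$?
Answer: $-155$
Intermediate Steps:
$M{\left(o \right)} = 5$
$M{\left(3 \right)} \left(-58\right) + 135 = 5 \left(-58\right) + 135 = -290 + 135 = -155$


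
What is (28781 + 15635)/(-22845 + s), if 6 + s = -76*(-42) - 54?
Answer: -44416/19713 ≈ -2.2531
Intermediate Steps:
s = 3132 (s = -6 + (-76*(-42) - 54) = -6 + (3192 - 54) = -6 + 3138 = 3132)
(28781 + 15635)/(-22845 + s) = (28781 + 15635)/(-22845 + 3132) = 44416/(-19713) = 44416*(-1/19713) = -44416/19713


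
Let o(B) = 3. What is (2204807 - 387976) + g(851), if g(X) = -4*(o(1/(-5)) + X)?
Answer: 1813415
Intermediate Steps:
g(X) = -12 - 4*X (g(X) = -4*(3 + X) = -12 - 4*X)
(2204807 - 387976) + g(851) = (2204807 - 387976) + (-12 - 4*851) = 1816831 + (-12 - 3404) = 1816831 - 3416 = 1813415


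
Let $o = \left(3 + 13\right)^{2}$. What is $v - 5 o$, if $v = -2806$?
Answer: $-4086$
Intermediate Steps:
$o = 256$ ($o = 16^{2} = 256$)
$v - 5 o = -2806 - 5 \cdot 256 = -2806 - 1280 = -4086$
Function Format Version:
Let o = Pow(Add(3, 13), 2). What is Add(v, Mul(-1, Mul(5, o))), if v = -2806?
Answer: -4086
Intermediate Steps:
o = 256 (o = Pow(16, 2) = 256)
Add(v, Mul(-1, Mul(5, o))) = Add(-2806, Mul(-1, Mul(5, 256))) = Add(-2806, Mul(-1, 1280)) = Add(-2806, -1280) = -4086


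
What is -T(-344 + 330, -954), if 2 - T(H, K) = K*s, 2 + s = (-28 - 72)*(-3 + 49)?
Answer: 4390306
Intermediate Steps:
s = -4602 (s = -2 + (-28 - 72)*(-3 + 49) = -2 - 100*46 = -2 - 4600 = -4602)
T(H, K) = 2 + 4602*K (T(H, K) = 2 - K*(-4602) = 2 - (-4602)*K = 2 + 4602*K)
-T(-344 + 330, -954) = -(2 + 4602*(-954)) = -(2 - 4390308) = -1*(-4390306) = 4390306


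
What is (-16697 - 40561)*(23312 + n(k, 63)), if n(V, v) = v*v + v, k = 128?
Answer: -1565662752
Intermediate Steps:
n(V, v) = v + v**2 (n(V, v) = v**2 + v = v + v**2)
(-16697 - 40561)*(23312 + n(k, 63)) = (-16697 - 40561)*(23312 + 63*(1 + 63)) = -57258*(23312 + 63*64) = -57258*(23312 + 4032) = -57258*27344 = -1565662752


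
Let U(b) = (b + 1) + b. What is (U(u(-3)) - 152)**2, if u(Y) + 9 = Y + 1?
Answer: 29929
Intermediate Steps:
u(Y) = -8 + Y (u(Y) = -9 + (Y + 1) = -9 + (1 + Y) = -8 + Y)
U(b) = 1 + 2*b (U(b) = (1 + b) + b = 1 + 2*b)
(U(u(-3)) - 152)**2 = ((1 + 2*(-8 - 3)) - 152)**2 = ((1 + 2*(-11)) - 152)**2 = ((1 - 22) - 152)**2 = (-21 - 152)**2 = (-173)**2 = 29929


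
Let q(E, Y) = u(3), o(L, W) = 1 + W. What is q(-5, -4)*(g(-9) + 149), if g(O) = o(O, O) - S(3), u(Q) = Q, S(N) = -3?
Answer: 432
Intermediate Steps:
g(O) = 4 + O (g(O) = (1 + O) - 1*(-3) = (1 + O) + 3 = 4 + O)
q(E, Y) = 3
q(-5, -4)*(g(-9) + 149) = 3*((4 - 9) + 149) = 3*(-5 + 149) = 3*144 = 432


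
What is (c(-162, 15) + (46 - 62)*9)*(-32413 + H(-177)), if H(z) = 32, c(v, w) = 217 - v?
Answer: -7609535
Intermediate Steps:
(c(-162, 15) + (46 - 62)*9)*(-32413 + H(-177)) = ((217 - 1*(-162)) + (46 - 62)*9)*(-32413 + 32) = ((217 + 162) - 16*9)*(-32381) = (379 - 144)*(-32381) = 235*(-32381) = -7609535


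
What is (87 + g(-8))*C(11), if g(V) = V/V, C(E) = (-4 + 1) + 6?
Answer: 264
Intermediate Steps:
C(E) = 3 (C(E) = -3 + 6 = 3)
g(V) = 1
(87 + g(-8))*C(11) = (87 + 1)*3 = 88*3 = 264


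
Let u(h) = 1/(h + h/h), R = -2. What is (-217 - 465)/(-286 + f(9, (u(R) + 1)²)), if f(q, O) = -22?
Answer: 31/14 ≈ 2.2143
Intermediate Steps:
u(h) = 1/(1 + h) (u(h) = 1/(h + 1) = 1/(1 + h))
(-217 - 465)/(-286 + f(9, (u(R) + 1)²)) = (-217 - 465)/(-286 - 22) = -682/(-308) = -682*(-1/308) = 31/14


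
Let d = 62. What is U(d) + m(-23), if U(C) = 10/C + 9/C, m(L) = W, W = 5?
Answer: 329/62 ≈ 5.3064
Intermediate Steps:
m(L) = 5
U(C) = 19/C
U(d) + m(-23) = 19/62 + 5 = 329/62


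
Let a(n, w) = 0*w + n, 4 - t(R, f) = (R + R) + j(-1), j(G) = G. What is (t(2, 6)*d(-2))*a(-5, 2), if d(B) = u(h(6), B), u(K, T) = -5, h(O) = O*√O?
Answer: 25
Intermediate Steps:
h(O) = O^(3/2)
d(B) = -5
t(R, f) = 5 - 2*R (t(R, f) = 4 - ((R + R) - 1) = 4 - (2*R - 1) = 4 - (-1 + 2*R) = 4 + (1 - 2*R) = 5 - 2*R)
a(n, w) = n (a(n, w) = 0 + n = n)
(t(2, 6)*d(-2))*a(-5, 2) = ((5 - 2*2)*(-5))*(-5) = ((5 - 4)*(-5))*(-5) = (1*(-5))*(-5) = -5*(-5) = 25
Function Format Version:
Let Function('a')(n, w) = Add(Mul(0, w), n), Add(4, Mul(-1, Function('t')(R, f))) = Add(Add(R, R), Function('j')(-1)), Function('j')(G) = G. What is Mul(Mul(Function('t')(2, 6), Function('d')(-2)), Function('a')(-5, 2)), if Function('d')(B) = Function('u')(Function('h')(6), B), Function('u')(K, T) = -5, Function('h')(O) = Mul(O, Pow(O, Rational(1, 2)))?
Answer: 25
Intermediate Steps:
Function('h')(O) = Pow(O, Rational(3, 2))
Function('d')(B) = -5
Function('t')(R, f) = Add(5, Mul(-2, R)) (Function('t')(R, f) = Add(4, Mul(-1, Add(Add(R, R), -1))) = Add(4, Mul(-1, Add(Mul(2, R), -1))) = Add(4, Mul(-1, Add(-1, Mul(2, R)))) = Add(4, Add(1, Mul(-2, R))) = Add(5, Mul(-2, R)))
Function('a')(n, w) = n (Function('a')(n, w) = Add(0, n) = n)
Mul(Mul(Function('t')(2, 6), Function('d')(-2)), Function('a')(-5, 2)) = Mul(Mul(Add(5, Mul(-2, 2)), -5), -5) = Mul(Mul(Add(5, -4), -5), -5) = Mul(Mul(1, -5), -5) = Mul(-5, -5) = 25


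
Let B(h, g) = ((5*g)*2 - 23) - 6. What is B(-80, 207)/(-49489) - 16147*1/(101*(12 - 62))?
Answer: 788791833/249919450 ≈ 3.1562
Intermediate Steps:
B(h, g) = -29 + 10*g (B(h, g) = (10*g - 23) - 6 = (-23 + 10*g) - 6 = -29 + 10*g)
B(-80, 207)/(-49489) - 16147*1/(101*(12 - 62)) = (-29 + 10*207)/(-49489) - 16147*1/(101*(12 - 62)) = (-29 + 2070)*(-1/49489) - 16147/(101*(-50)) = 2041*(-1/49489) - 16147/(-5050) = -2041/49489 - 16147*(-1/5050) = -2041/49489 + 16147/5050 = 788791833/249919450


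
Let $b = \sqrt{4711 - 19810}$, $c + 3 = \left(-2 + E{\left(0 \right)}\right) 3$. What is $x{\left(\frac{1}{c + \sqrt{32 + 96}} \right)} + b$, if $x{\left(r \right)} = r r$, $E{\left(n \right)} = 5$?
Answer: $\frac{41}{2116} - \frac{6 \sqrt{2}}{529} + i \sqrt{15099} \approx 0.003336 + 122.88 i$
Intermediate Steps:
$c = 6$ ($c = -3 + \left(-2 + 5\right) 3 = -3 + 3 \cdot 3 = -3 + 9 = 6$)
$b = i \sqrt{15099}$ ($b = \sqrt{-15099} = i \sqrt{15099} \approx 122.88 i$)
$x{\left(r \right)} = r^{2}$
$x{\left(\frac{1}{c + \sqrt{32 + 96}} \right)} + b = \left(\frac{1}{6 + \sqrt{32 + 96}}\right)^{2} + i \sqrt{15099} = \left(\frac{1}{6 + \sqrt{128}}\right)^{2} + i \sqrt{15099} = \left(\frac{1}{6 + 8 \sqrt{2}}\right)^{2} + i \sqrt{15099} = \frac{1}{\left(6 + 8 \sqrt{2}\right)^{2}} + i \sqrt{15099}$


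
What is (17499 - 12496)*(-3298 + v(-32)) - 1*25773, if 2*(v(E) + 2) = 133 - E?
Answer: -32245851/2 ≈ -1.6123e+7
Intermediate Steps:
v(E) = 129/2 - E/2 (v(E) = -2 + (133 - E)/2 = -2 + (133/2 - E/2) = 129/2 - E/2)
(17499 - 12496)*(-3298 + v(-32)) - 1*25773 = (17499 - 12496)*(-3298 + (129/2 - ½*(-32))) - 1*25773 = 5003*(-3298 + (129/2 + 16)) - 25773 = 5003*(-3298 + 161/2) - 25773 = 5003*(-6435/2) - 25773 = -32194305/2 - 25773 = -32245851/2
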